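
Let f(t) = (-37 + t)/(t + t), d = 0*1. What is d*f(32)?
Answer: 0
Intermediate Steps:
d = 0
f(t) = (-37 + t)/(2*t) (f(t) = (-37 + t)/((2*t)) = (-37 + t)*(1/(2*t)) = (-37 + t)/(2*t))
d*f(32) = 0*((½)*(-37 + 32)/32) = 0*((½)*(1/32)*(-5)) = 0*(-5/64) = 0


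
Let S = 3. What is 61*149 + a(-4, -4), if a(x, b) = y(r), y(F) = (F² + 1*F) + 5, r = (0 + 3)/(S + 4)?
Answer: 445636/49 ≈ 9094.6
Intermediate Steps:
r = 3/7 (r = (0 + 3)/(3 + 4) = 3/7 ≈ 0.42857)
y(F) = 5 + F + F² (y(F) = (F² + F) + 5 = (F + F²) + 5 = 5 + F + F²)
a(x, b) = 275/49 (a(x, b) = 5 + 3/7 + (3/7)² = 5 + 3/7 + 9/49 = 275/49)
61*149 + a(-4, -4) = 61*149 + 275/49 = 9089 + 275/49 = 445636/49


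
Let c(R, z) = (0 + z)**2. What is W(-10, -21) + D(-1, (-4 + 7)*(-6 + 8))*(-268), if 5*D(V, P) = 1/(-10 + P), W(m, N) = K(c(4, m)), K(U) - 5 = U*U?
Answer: 50092/5 ≈ 10018.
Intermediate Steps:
c(R, z) = z**2
K(U) = 5 + U**2 (K(U) = 5 + U*U = 5 + U**2)
W(m, N) = 5 + m**4 (W(m, N) = 5 + (m**2)**2 = 5 + m**4)
D(V, P) = 1/(5*(-10 + P))
W(-10, -21) + D(-1, (-4 + 7)*(-6 + 8))*(-268) = (5 + (-10)**4) + (1/(5*(-10 + (-4 + 7)*(-6 + 8))))*(-268) = (5 + 10000) + (1/(5*(-10 + 3*2)))*(-268) = 10005 + (1/(5*(-10 + 6)))*(-268) = 10005 + ((1/5)/(-4))*(-268) = 10005 + ((1/5)*(-1/4))*(-268) = 10005 - 1/20*(-268) = 10005 + 67/5 = 50092/5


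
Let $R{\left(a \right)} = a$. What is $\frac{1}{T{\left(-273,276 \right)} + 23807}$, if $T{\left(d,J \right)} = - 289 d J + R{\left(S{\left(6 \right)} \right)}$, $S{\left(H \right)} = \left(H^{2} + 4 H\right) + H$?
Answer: $\frac{1}{21799445} \approx 4.5873 \cdot 10^{-8}$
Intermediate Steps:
$S{\left(H \right)} = H^{2} + 5 H$
$T{\left(d,J \right)} = 66 - 289 J d$ ($T{\left(d,J \right)} = - 289 d J + 6 \left(5 + 6\right) = - 289 J d + 6 \cdot 11 = - 289 J d + 66 = 66 - 289 J d$)
$\frac{1}{T{\left(-273,276 \right)} + 23807} = \frac{1}{\left(66 - 79764 \left(-273\right)\right) + 23807} = \frac{1}{\left(66 + 21775572\right) + 23807} = \frac{1}{21775638 + 23807} = \frac{1}{21799445}$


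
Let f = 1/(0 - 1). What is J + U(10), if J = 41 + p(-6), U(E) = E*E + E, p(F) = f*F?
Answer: 157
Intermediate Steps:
f = -1 (f = 1/(-1) = -1)
p(F) = -F
U(E) = E + E² (U(E) = E² + E = E + E²)
J = 47 (J = 41 - 1*(-6) = 41 + 6 = 47)
J + U(10) = 47 + 10*(1 + 10) = 47 + 10*11 = 47 + 110 = 157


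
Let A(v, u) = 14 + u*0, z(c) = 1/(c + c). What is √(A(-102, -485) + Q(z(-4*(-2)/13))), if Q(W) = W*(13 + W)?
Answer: √6457/16 ≈ 5.0222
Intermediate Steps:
z(c) = 1/(2*c)
A(v, u) = 14 (A(v, u) = 14 + 0 = 14)
√(A(-102, -485) + Q(z(-4*(-2)/13))) = √(14 + (1/(2*((-4*(-2)/13))))*(13 + 1/(2*((-4*(-2)/13))))) = √(14 + (1/(2*((8*(1/13)))))*(13 + 1/(2*((8*(1/13)))))) = √(14 + (1/(2*(8/13)))*(13 + 1/(2*(8/13)))) = √(14 + ((½)*(13/8))*(13 + (½)*(13/8))) = √(14 + 13*(13 + 13/16)/16) = √(14 + (13/16)*(221/16)) = √(14 + 2873/256) = √(6457/256) = √6457/16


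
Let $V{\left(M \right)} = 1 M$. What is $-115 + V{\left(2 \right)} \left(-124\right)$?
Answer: $-363$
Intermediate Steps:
$V{\left(M \right)} = M$
$-115 + V{\left(2 \right)} \left(-124\right) = -115 + 2 \left(-124\right) = -115 - 248 = -363$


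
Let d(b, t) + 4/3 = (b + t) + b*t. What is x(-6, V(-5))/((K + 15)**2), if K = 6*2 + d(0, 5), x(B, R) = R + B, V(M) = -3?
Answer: -81/8464 ≈ -0.0095699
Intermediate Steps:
d(b, t) = -4/3 + b + t + b*t (d(b, t) = -4/3 + ((b + t) + b*t) = -4/3 + (b + t + b*t) = -4/3 + b + t + b*t)
x(B, R) = B + R
K = 47/3 (K = 6*2 + (-4/3 + 0 + 5 + 0*5) = 12 + (-4/3 + 0 + 5 + 0) = 12 + 11/3 = 47/3 ≈ 15.667)
x(-6, V(-5))/((K + 15)**2) = (-6 - 3)/((47/3 + 15)**2) = -9/((92/3)**2) = -9/8464/9 = -9*9/8464 = -81/8464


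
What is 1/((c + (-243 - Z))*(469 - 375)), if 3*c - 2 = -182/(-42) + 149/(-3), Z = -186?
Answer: -9/60442 ≈ -0.00014890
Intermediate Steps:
c = -130/9 (c = ⅔ + (-182/(-42) + 149/(-3))/3 = ⅔ + (-182*(-1/42) + 149*(-⅓))/3 = ⅔ + (13/3 - 149/3)/3 = ⅔ + (⅓)*(-136/3) = ⅔ - 136/9 = -130/9 ≈ -14.444)
1/((c + (-243 - Z))*(469 - 375)) = 1/((-130/9 + (-243 - 1*(-186)))*(469 - 375)) = 1/((-130/9 + (-243 + 186))*94) = 1/((-130/9 - 57)*94) = 1/(-643/9*94) = 1/(-60442/9) = -9/60442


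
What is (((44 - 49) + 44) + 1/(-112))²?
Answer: 19070689/12544 ≈ 1520.3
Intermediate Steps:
(((44 - 49) + 44) + 1/(-112))² = ((-5 + 44) - 1/112)² = (39 - 1/112)² = (4367/112)² = 19070689/12544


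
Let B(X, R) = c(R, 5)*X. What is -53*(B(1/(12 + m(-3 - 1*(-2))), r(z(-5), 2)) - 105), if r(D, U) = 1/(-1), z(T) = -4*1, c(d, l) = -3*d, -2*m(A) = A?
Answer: 138807/25 ≈ 5552.3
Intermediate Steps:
m(A) = -A/2
z(T) = -4
r(D, U) = -1
B(X, R) = -3*R*X (B(X, R) = (-3*R)*X = -3*R*X)
-53*(B(1/(12 + m(-3 - 1*(-2))), r(z(-5), 2)) - 105) = -53*(-3*(-1)/(12 - (-3 - 1*(-2))/2) - 105) = -53*(-3*(-1)/(12 - (-3 + 2)/2) - 105) = -53*(-3*(-1)/(12 - ½*(-1)) - 105) = -53*(-3*(-1)/(12 + ½) - 105) = -53*(-3*(-1)/25/2 - 105) = -53*(-3*(-1)*2/25 - 105) = -53*(6/25 - 105) = -53*(-2619/25) = 138807/25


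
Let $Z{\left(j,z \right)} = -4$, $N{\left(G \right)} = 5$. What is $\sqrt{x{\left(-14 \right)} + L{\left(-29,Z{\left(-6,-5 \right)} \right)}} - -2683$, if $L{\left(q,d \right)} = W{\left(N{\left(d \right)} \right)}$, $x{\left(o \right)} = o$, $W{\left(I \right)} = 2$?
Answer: $2683 + 2 i \sqrt{3} \approx 2683.0 + 3.4641 i$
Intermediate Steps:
$L{\left(q,d \right)} = 2$
$\sqrt{x{\left(-14 \right)} + L{\left(-29,Z{\left(-6,-5 \right)} \right)}} - -2683 = \sqrt{-14 + 2} - -2683 = \sqrt{-12} + 2683 = 2 i \sqrt{3} + 2683 = 2683 + 2 i \sqrt{3}$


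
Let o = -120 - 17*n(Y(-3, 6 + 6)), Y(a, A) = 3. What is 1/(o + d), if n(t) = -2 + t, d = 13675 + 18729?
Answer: 1/32267 ≈ 3.0991e-5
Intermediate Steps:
d = 32404
o = -137 (o = -120 - 17*(-2 + 3) = -120 - 17*1 = -120 - 17 = -137)
1/(o + d) = 1/(-137 + 32404) = 1/32267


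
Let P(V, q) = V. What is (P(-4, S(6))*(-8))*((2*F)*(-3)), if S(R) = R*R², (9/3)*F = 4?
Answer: -256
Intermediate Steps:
F = 4/3 (F = (⅓)*4 = 4/3 ≈ 1.3333)
S(R) = R³
(P(-4, S(6))*(-8))*((2*F)*(-3)) = (-4*(-8))*((2*(4/3))*(-3)) = 32*((8/3)*(-3)) = 32*(-8) = -256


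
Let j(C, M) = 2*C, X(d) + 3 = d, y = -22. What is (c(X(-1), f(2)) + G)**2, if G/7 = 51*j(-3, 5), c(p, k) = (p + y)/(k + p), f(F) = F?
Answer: 4532641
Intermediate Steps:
X(d) = -3 + d
c(p, k) = (-22 + p)/(k + p) (c(p, k) = (p - 22)/(k + p) = (-22 + p)/(k + p))
G = -2142 (G = 7*(51*(2*(-3))) = 7*(51*(-6)) = 7*(-306) = -2142)
(c(X(-1), f(2)) + G)**2 = ((-22 + (-3 - 1))/(2 + (-3 - 1)) - 2142)**2 = ((-22 - 4)/(2 - 4) - 2142)**2 = (-26/(-2) - 2142)**2 = (-1/2*(-26) - 2142)**2 = (13 - 2142)**2 = (-2129)**2 = 4532641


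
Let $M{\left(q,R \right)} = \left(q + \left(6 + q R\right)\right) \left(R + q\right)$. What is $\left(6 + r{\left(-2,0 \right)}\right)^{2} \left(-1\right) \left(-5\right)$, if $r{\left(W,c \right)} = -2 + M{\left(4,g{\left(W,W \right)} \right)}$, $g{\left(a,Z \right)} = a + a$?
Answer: $80$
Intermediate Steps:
$g{\left(a,Z \right)} = 2 a$
$M{\left(q,R \right)} = \left(R + q\right) \left(6 + q + R q\right)$ ($M{\left(q,R \right)} = \left(q + \left(6 + R q\right)\right) \left(R + q\right) = \left(6 + q + R q\right) \left(R + q\right) = \left(R + q\right) \left(6 + q + R q\right)$)
$r{\left(W,c \right)} = 38 + 16 W^{2} + 52 W$ ($r{\left(W,c \right)} = -2 + \left(4^{2} + 6 \cdot 2 W + 6 \cdot 4 + 2 W 4 + 2 W 4^{2} + 4 \left(2 W\right)^{2}\right) = -2 + \left(16 + 12 W + 24 + 8 W + 2 W 16 + 4 \cdot 4 W^{2}\right) = -2 + \left(16 + 12 W + 24 + 8 W + 32 W + 16 W^{2}\right) = -2 + \left(40 + 16 W^{2} + 52 W\right) = 38 + 16 W^{2} + 52 W$)
$\left(6 + r{\left(-2,0 \right)}\right)^{2} \left(-1\right) \left(-5\right) = \left(6 + \left(38 + 16 \left(-2\right)^{2} + 52 \left(-2\right)\right)\right)^{2} \left(-1\right) \left(-5\right) = \left(6 + \left(38 + 16 \cdot 4 - 104\right)\right)^{2} \left(-1\right) \left(-5\right) = \left(6 + \left(38 + 64 - 104\right)\right)^{2} \left(-1\right) \left(-5\right) = \left(6 - 2\right)^{2} \left(-1\right) \left(-5\right) = 4^{2} \left(-1\right) \left(-5\right) = 16 \left(-1\right) \left(-5\right) = \left(-16\right) \left(-5\right) = 80$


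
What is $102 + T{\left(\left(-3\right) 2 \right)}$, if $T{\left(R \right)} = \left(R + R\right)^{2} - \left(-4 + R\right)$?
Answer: $256$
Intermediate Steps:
$T{\left(R \right)} = 4 - R + 4 R^{2}$ ($T{\left(R \right)} = \left(2 R\right)^{2} - \left(-4 + R\right) = 4 R^{2} - \left(-4 + R\right) = 4 - R + 4 R^{2}$)
$102 + T{\left(\left(-3\right) 2 \right)} = 102 + \left(4 - \left(-3\right) 2 + 4 \left(\left(-3\right) 2\right)^{2}\right) = 102 + \left(4 - -6 + 4 \left(-6\right)^{2}\right) = 102 + \left(4 + 6 + 4 \cdot 36\right) = 102 + \left(4 + 6 + 144\right) = 102 + 154 = 256$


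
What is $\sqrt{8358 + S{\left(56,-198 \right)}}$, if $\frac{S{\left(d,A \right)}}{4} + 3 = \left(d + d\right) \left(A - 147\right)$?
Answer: $3 i \sqrt{16246} \approx 382.38 i$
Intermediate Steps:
$S{\left(d,A \right)} = -12 + 8 d \left(-147 + A\right)$ ($S{\left(d,A \right)} = -12 + 4 \left(d + d\right) \left(A - 147\right) = -12 + 4 \cdot 2 d \left(-147 + A\right) = -12 + 8 d \left(-147 + A\right)$)
$\sqrt{8358 + S{\left(56,-198 \right)}} = \sqrt{8358 - \left(65868 + 88704\right)} = \sqrt{8358 - 154572} = \sqrt{-146214} = 3 i \sqrt{16246}$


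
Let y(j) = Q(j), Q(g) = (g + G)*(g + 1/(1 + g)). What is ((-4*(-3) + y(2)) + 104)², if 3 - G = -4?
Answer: 18769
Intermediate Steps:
G = 7 (G = 3 - 1*(-4) = 3 + 4 = 7)
Q(g) = (7 + g)*(g + 1/(1 + g)) (Q(g) = (g + 7)*(g + 1/(1 + g)) = (7 + g)*(g + 1/(1 + g)))
y(j) = (7 + j³ + 8*j + 8*j²)/(1 + j)
((-4*(-3) + y(2)) + 104)² = ((-4*(-3) + (7 + 2³ + 8*2 + 8*2²)/(1 + 2)) + 104)² = ((12 + (7 + 8 + 16 + 8*4)/3) + 104)² = ((12 + (7 + 8 + 16 + 32)/3) + 104)² = ((12 + (⅓)*63) + 104)² = ((12 + 21) + 104)² = (33 + 104)² = 137² = 18769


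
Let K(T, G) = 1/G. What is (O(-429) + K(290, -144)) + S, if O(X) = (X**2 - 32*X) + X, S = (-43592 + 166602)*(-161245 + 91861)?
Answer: -1229000904001/144 ≈ -8.5347e+9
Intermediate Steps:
S = -8534925840 (S = 123010*(-69384) = -8534925840)
O(X) = X**2 - 31*X
(O(-429) + K(290, -144)) + S = (-429*(-31 - 429) + 1/(-144)) - 8534925840 = (-429*(-460) - 1/144) - 8534925840 = (197340 - 1/144) - 8534925840 = 28416959/144 - 8534925840 = -1229000904001/144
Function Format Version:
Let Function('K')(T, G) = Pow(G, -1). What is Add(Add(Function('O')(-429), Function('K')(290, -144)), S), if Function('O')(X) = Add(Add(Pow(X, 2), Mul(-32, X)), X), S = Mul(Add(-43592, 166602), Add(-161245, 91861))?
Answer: Rational(-1229000904001, 144) ≈ -8.5347e+9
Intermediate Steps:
S = -8534925840 (S = Mul(123010, -69384) = -8534925840)
Function('O')(X) = Add(Pow(X, 2), Mul(-31, X))
Add(Add(Function('O')(-429), Function('K')(290, -144)), S) = Add(Add(Mul(-429, Add(-31, -429)), Pow(-144, -1)), -8534925840) = Add(Add(Mul(-429, -460), Rational(-1, 144)), -8534925840) = Add(Add(197340, Rational(-1, 144)), -8534925840) = Add(Rational(28416959, 144), -8534925840) = Rational(-1229000904001, 144)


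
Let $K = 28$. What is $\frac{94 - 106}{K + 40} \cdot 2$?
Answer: $- \frac{6}{17} \approx -0.35294$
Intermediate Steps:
$\frac{94 - 106}{K + 40} \cdot 2 = \frac{94 - 106}{28 + 40} \cdot 2 = - \frac{12}{68} \cdot 2 = \left(-12\right) \frac{1}{68} \cdot 2 = \left(- \frac{3}{17}\right) 2 = - \frac{6}{17}$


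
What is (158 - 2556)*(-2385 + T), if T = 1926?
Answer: 1100682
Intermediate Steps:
(158 - 2556)*(-2385 + T) = (158 - 2556)*(-2385 + 1926) = -2398*(-459) = 1100682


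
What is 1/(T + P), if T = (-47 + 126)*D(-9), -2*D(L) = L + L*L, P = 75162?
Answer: 1/72318 ≈ 1.3828e-5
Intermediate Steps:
D(L) = -L/2 - L²/2 (D(L) = -(L + L*L)/2 = -(L + L²)/2 = -L/2 - L²/2)
T = -2844 (T = (-47 + 126)*(-½*(-9)*(1 - 9)) = 79*(-½*(-9)*(-8)) = 79*(-36) = -2844)
1/(T + P) = 1/(-2844 + 75162) = 1/72318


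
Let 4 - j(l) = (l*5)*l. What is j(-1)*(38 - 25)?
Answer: -13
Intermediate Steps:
j(l) = 4 - 5*l² (j(l) = 4 - l*5*l = 4 - 5*l*l = 4 - 5*l²)
j(-1)*(38 - 25) = (4 - 5*(-1)²)*(38 - 25) = (4 - 5*1)*13 = (4 - 5)*13 = -1*13 = -13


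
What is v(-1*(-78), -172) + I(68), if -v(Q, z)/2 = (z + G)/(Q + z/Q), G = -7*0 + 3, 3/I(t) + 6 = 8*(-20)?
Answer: 272418/61337 ≈ 4.4413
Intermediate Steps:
I(t) = -3/166 (I(t) = 3/(-6 + 8*(-20)) = 3/(-6 - 160) = 3/(-166) = 3*(-1/166) = -3/166)
G = 3 (G = 0 + 3 = 3)
v(Q, z) = -2*(3 + z)/(Q + z/Q) (v(Q, z) = -2*(z + 3)/(Q + z/Q) = -2*(3 + z)/(Q + z/Q))
v(-1*(-78), -172) + I(68) = -2*(-1*(-78))*(3 - 172)/(-172 + (-1*(-78))²) - 3/166 = -2*78*(-169)/(-172 + 78²) - 3/166 = -2*78*(-169)/(-172 + 6084) - 3/166 = -2*78*(-169)/5912 - 3/166 = -2*78*1/5912*(-169) - 3/166 = 6591/1478 - 3/166 = 272418/61337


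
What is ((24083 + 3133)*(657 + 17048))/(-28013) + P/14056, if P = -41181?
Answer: -967738234719/56250104 ≈ -17204.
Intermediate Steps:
((24083 + 3133)*(657 + 17048))/(-28013) + P/14056 = ((24083 + 3133)*(657 + 17048))/(-28013) - 41181/14056 = (27216*17705)*(-1/28013) - 41181*1/14056 = 481859280*(-1/28013) - 5883/2008 = -481859280/28013 - 5883/2008 = -967738234719/56250104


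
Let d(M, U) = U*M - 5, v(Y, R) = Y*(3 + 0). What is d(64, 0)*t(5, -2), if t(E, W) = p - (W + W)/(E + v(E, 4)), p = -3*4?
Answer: 59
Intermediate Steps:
v(Y, R) = 3*Y (v(Y, R) = Y*3 = 3*Y)
p = -12
d(M, U) = -5 + M*U (d(M, U) = M*U - 5 = -5 + M*U)
t(E, W) = -12 - W/(2*E) (t(E, W) = -12 - (W + W)/(E + 3*E) = -12 - 2*W/(4*E) = -12 - 2*W*1/(4*E) = -12 - W/(2*E))
d(64, 0)*t(5, -2) = (-5 + 64*0)*(-12 - ½*(-2)/5) = (-5 + 0)*(-12 - ½*(-2)*⅕) = -5*(-12 + ⅕) = -5*(-59/5) = 59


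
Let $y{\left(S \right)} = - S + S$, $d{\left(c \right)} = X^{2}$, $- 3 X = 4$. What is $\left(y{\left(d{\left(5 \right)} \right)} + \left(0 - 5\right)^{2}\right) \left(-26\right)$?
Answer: $-650$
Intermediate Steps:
$X = - \frac{4}{3}$ ($X = \left(- \frac{1}{3}\right) 4 = - \frac{4}{3} \approx -1.3333$)
$d{\left(c \right)} = \frac{16}{9}$ ($d{\left(c \right)} = \left(- \frac{4}{3}\right)^{2} = \frac{16}{9}$)
$y{\left(S \right)} = 0$
$\left(y{\left(d{\left(5 \right)} \right)} + \left(0 - 5\right)^{2}\right) \left(-26\right) = \left(0 + \left(0 - 5\right)^{2}\right) \left(-26\right) = \left(0 + \left(-5\right)^{2}\right) \left(-26\right) = \left(0 + 25\right) \left(-26\right) = 25 \left(-26\right) = -650$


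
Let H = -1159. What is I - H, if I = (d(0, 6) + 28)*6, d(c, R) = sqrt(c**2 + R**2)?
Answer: 1363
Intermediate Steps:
d(c, R) = sqrt(R**2 + c**2)
I = 204 (I = (sqrt(6**2 + 0**2) + 28)*6 = (sqrt(36 + 0) + 28)*6 = (sqrt(36) + 28)*6 = (6 + 28)*6 = 34*6 = 204)
I - H = 204 - 1*(-1159) = 204 + 1159 = 1363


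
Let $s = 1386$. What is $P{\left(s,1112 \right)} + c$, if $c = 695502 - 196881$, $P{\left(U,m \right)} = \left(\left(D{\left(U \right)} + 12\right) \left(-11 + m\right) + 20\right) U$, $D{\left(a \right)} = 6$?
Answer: $27994089$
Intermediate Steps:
$P{\left(U,m \right)} = U \left(-178 + 18 m\right)$ ($P{\left(U,m \right)} = \left(\left(6 + 12\right) \left(-11 + m\right) + 20\right) U = \left(18 \left(-11 + m\right) + 20\right) U = \left(\left(-198 + 18 m\right) + 20\right) U = \left(-178 + 18 m\right) U = U \left(-178 + 18 m\right)$)
$c = 498621$ ($c = 695502 - 196881 = 498621$)
$P{\left(s,1112 \right)} + c = 2 \cdot 1386 \left(-89 + 9 \cdot 1112\right) + 498621 = 2 \cdot 1386 \left(-89 + 10008\right) + 498621 = 2 \cdot 1386 \cdot 9919 + 498621 = 27495468 + 498621 = 27994089$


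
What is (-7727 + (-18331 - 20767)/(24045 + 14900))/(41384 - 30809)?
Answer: -100322371/137281125 ≈ -0.73078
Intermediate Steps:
(-7727 + (-18331 - 20767)/(24045 + 14900))/(41384 - 30809) = (-7727 - 39098/38945)/10575 = (-7727 - 39098*1/38945)*(1/10575) = (-7727 - 39098/38945)*(1/10575) = -300967113/38945*1/10575 = -100322371/137281125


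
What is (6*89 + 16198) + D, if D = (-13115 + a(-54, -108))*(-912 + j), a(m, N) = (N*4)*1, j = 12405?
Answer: -155678939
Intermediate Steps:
a(m, N) = 4*N (a(m, N) = (4*N)*1 = 4*N)
D = -155695671 (D = (-13115 + 4*(-108))*(-912 + 12405) = (-13115 - 432)*11493 = -13547*11493 = -155695671)
(6*89 + 16198) + D = (6*89 + 16198) - 155695671 = (534 + 16198) - 155695671 = 16732 - 155695671 = -155678939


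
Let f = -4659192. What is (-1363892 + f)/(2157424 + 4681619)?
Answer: -6023084/6839043 ≈ -0.88069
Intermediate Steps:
(-1363892 + f)/(2157424 + 4681619) = (-1363892 - 4659192)/(2157424 + 4681619) = -6023084/6839043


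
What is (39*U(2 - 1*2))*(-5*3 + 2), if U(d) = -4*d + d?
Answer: 0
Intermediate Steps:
U(d) = -3*d
(39*U(2 - 1*2))*(-5*3 + 2) = (39*(-3*(2 - 1*2)))*(-5*3 + 2) = (39*(-3*(2 - 2)))*(-15 + 2) = (39*(-3*0))*(-13) = (39*0)*(-13) = 0*(-13) = 0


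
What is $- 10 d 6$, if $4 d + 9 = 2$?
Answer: $105$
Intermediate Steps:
$d = - \frac{7}{4}$ ($d = - \frac{9}{4} + \frac{1}{4} \cdot 2 = - \frac{9}{4} + \frac{1}{2} = - \frac{7}{4} \approx -1.75$)
$- 10 d 6 = \left(-10\right) \left(- \frac{7}{4}\right) 6 = \frac{35}{2} \cdot 6 = 105$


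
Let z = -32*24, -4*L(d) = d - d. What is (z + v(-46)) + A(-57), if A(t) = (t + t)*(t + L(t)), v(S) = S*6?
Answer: 5454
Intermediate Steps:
L(d) = 0 (L(d) = -(d - d)/4 = -¼*0 = 0)
v(S) = 6*S
z = -768
A(t) = 2*t² (A(t) = (t + t)*(t + 0) = (2*t)*t = 2*t²)
(z + v(-46)) + A(-57) = (-768 + 6*(-46)) + 2*(-57)² = (-768 - 276) + 2*3249 = -1044 + 6498 = 5454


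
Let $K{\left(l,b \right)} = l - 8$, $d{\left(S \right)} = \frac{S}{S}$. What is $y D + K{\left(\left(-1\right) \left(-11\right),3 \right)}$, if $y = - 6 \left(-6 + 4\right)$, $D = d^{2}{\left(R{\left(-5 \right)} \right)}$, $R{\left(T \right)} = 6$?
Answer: $15$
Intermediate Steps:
$d{\left(S \right)} = 1$
$K{\left(l,b \right)} = -8 + l$
$D = 1$ ($D = 1^{2} = 1$)
$y = 12$ ($y = \left(-6\right) \left(-2\right) = 12$)
$y D + K{\left(\left(-1\right) \left(-11\right),3 \right)} = 12 \cdot 1 - -3 = 12 + \left(-8 + 11\right) = 12 + 3 = 15$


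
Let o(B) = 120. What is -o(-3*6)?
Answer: -120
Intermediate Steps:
-o(-3*6) = -1*120 = -120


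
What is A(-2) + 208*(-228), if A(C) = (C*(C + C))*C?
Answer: -47440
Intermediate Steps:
A(C) = 2*C³ (A(C) = (C*(2*C))*C = (2*C²)*C = 2*C³)
A(-2) + 208*(-228) = 2*(-2)³ + 208*(-228) = 2*(-8) - 47424 = -16 - 47424 = -47440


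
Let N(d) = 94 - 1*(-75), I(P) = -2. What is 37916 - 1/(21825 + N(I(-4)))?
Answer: 833924503/21994 ≈ 37916.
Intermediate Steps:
N(d) = 169 (N(d) = 94 + 75 = 169)
37916 - 1/(21825 + N(I(-4))) = 37916 - 1/(21825 + 169) = 37916 - 1/21994 = 833924503/21994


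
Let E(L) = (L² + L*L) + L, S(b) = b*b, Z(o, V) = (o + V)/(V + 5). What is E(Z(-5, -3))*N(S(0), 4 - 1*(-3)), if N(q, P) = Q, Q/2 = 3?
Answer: 168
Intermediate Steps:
Q = 6 (Q = 2*3 = 6)
Z(o, V) = (V + o)/(5 + V)
S(b) = b²
E(L) = L + 2*L² (E(L) = (L² + L²) + L = 2*L² + L = L + 2*L²)
N(q, P) = 6
E(Z(-5, -3))*N(S(0), 4 - 1*(-3)) = (((-3 - 5)/(5 - 3))*(1 + 2*((-3 - 5)/(5 - 3))))*6 = ((-8/2)*(1 + 2*(-8/2)))*6 = (((½)*(-8))*(1 + 2*((½)*(-8))))*6 = -4*(1 + 2*(-4))*6 = -4*(1 - 8)*6 = -4*(-7)*6 = 28*6 = 168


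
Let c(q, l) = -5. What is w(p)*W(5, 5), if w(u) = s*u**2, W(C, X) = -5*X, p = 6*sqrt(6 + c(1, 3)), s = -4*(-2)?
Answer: -7200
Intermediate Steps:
s = 8
p = 6 (p = 6*sqrt(6 - 5) = 6*sqrt(1) = 6*1 = 6)
w(u) = 8*u**2
w(p)*W(5, 5) = (8*6**2)*(-5*5) = (8*36)*(-25) = 288*(-25) = -7200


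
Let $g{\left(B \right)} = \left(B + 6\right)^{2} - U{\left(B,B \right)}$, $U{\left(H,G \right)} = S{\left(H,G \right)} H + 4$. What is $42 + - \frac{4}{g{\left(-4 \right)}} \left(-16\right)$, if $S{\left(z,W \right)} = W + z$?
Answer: $40$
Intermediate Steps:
$U{\left(H,G \right)} = 4 + H \left(G + H\right)$ ($U{\left(H,G \right)} = \left(G + H\right) H + 4 = H \left(G + H\right) + 4 = 4 + H \left(G + H\right)$)
$g{\left(B \right)} = -4 + \left(6 + B\right)^{2} - 2 B^{2}$ ($g{\left(B \right)} = \left(B + 6\right)^{2} - \left(4 + B \left(B + B\right)\right) = \left(6 + B\right)^{2} - \left(4 + B 2 B\right) = \left(6 + B\right)^{2} - \left(4 + 2 B^{2}\right) = -4 + \left(6 + B\right)^{2} - 2 B^{2}$)
$42 + - \frac{4}{g{\left(-4 \right)}} \left(-16\right) = 42 + - \frac{4}{32 - \left(-4\right)^{2} + 12 \left(-4\right)} \left(-16\right) = 42 + - \frac{4}{32 - 16 - 48} \left(-16\right) = 42 + - \frac{4}{-32} \left(-16\right) = 42 + \left(-4\right) \left(- \frac{1}{32}\right) \left(-16\right) = 42 + \frac{1}{8} \left(-16\right) = 42 - 2 = 40$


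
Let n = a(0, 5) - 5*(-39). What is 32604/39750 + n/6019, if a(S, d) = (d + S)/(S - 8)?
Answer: 271959843/319007000 ≈ 0.85252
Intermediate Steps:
a(S, d) = (S + d)/(-8 + S)
n = 1555/8 (n = (0 + 5)/(-8 + 0) - 5*(-39) = 5/(-8) + 195 = -1/8*5 + 195 = -5/8 + 195 = 1555/8 ≈ 194.38)
32604/39750 + n/6019 = 32604/39750 + (1555/8)/6019 = 32604*(1/39750) + (1555/8)*(1/6019) = 5434/6625 + 1555/48152 = 271959843/319007000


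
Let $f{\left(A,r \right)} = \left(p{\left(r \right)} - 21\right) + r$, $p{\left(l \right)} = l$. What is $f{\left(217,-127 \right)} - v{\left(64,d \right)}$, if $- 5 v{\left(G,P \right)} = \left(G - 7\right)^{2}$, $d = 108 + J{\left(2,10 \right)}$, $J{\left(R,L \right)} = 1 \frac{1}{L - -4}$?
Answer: $\frac{1874}{5} \approx 374.8$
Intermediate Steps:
$J{\left(R,L \right)} = \frac{1}{4 + L}$ ($J{\left(R,L \right)} = 1 \frac{1}{L + 4} = 1 \frac{1}{4 + L} = \frac{1}{4 + L}$)
$d = \frac{1513}{14}$ ($d = 108 + \frac{1}{4 + 10} = 108 + \frac{1}{14} = \frac{1513}{14} \approx 108.07$)
$v{\left(G,P \right)} = - \frac{\left(-7 + G\right)^{2}}{5}$ ($v{\left(G,P \right)} = - \frac{\left(G - 7\right)^{2}}{5} = - \frac{\left(-7 + G\right)^{2}}{5}$)
$f{\left(A,r \right)} = -21 + 2 r$ ($f{\left(A,r \right)} = \left(r - 21\right) + r = \left(-21 + r\right) + r = -21 + 2 r$)
$f{\left(217,-127 \right)} - v{\left(64,d \right)} = \left(-21 + 2 \left(-127\right)\right) - - \frac{\left(-7 + 64\right)^{2}}{5} = \left(-21 - 254\right) - - \frac{57^{2}}{5} = -275 - \left(- \frac{1}{5}\right) 3249 = -275 - - \frac{3249}{5} = -275 + \frac{3249}{5} = \frac{1874}{5}$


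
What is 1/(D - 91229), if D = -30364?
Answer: -1/121593 ≈ -8.2242e-6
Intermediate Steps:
1/(D - 91229) = 1/(-30364 - 91229) = 1/(-121593) = -1/121593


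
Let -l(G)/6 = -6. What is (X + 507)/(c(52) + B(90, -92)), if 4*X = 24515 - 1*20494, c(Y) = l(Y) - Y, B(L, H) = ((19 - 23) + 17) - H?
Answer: 6049/356 ≈ 16.992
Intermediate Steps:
B(L, H) = 13 - H (B(L, H) = (-4 + 17) - H = 13 - H)
l(G) = 36 (l(G) = -6*(-6) = 36)
c(Y) = 36 - Y
X = 4021/4 (X = (24515 - 1*20494)/4 = (24515 - 20494)/4 = (¼)*4021 = 4021/4 ≈ 1005.3)
(X + 507)/(c(52) + B(90, -92)) = (4021/4 + 507)/((36 - 1*52) + (13 - 1*(-92))) = 6049/(4*((36 - 52) + (13 + 92))) = 6049/(4*(-16 + 105)) = (6049/4)/89 = (6049/4)*(1/89) = 6049/356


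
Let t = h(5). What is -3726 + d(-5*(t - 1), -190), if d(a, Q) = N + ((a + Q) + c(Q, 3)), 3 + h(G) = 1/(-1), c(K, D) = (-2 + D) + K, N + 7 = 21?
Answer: -4066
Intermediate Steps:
N = 14 (N = -7 + 21 = 14)
c(K, D) = -2 + D + K
h(G) = -4 (h(G) = -3 + 1/(-1) = -3 - 1 = -4)
t = -4
d(a, Q) = 15 + a + 2*Q (d(a, Q) = 14 + ((a + Q) + (-2 + 3 + Q)) = 14 + ((Q + a) + (1 + Q)) = 14 + (1 + a + 2*Q) = 15 + a + 2*Q)
-3726 + d(-5*(t - 1), -190) = -3726 + (15 - 5*(-4 - 1) + 2*(-190)) = -3726 + (15 - 5*(-5) - 380) = -3726 + (15 + 25 - 380) = -3726 - 340 = -4066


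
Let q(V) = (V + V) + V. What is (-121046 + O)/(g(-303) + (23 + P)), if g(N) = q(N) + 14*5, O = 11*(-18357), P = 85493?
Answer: -322973/84677 ≈ -3.8142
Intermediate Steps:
O = -201927
q(V) = 3*V (q(V) = 2*V + V = 3*V)
g(N) = 70 + 3*N (g(N) = 3*N + 14*5 = 3*N + 70 = 70 + 3*N)
(-121046 + O)/(g(-303) + (23 + P)) = (-121046 - 201927)/((70 + 3*(-303)) + (23 + 85493)) = -322973/((70 - 909) + 85516) = -322973/(-839 + 85516) = -322973/84677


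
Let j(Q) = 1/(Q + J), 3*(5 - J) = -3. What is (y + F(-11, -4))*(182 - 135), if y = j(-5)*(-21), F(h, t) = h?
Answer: -1504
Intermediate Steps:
J = 6 (J = 5 - ⅓*(-3) = 5 + 1 = 6)
j(Q) = 1/(6 + Q) (j(Q) = 1/(Q + 6) = 1/(6 + Q))
y = -21 (y = -21/(6 - 5) = -21/1 = 1*(-21) = -21)
(y + F(-11, -4))*(182 - 135) = (-21 - 11)*(182 - 135) = -32*47 = -1504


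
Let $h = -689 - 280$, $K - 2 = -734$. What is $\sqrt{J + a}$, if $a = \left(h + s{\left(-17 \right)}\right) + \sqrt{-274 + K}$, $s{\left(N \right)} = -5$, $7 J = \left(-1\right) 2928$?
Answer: $\frac{\sqrt{-68222 + 49 i \sqrt{1006}}}{7} \approx 0.42499 + 37.316 i$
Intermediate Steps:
$K = -732$ ($K = 2 - 734 = -732$)
$J = - \frac{2928}{7}$ ($J = \frac{\left(-1\right) 2928}{7} = \frac{1}{7} \left(-2928\right) = - \frac{2928}{7} \approx -418.29$)
$h = -969$ ($h = -689 - 280 = -969$)
$a = -974 + i \sqrt{1006}$ ($a = \left(-969 - 5\right) + \sqrt{-274 - 732} = -974 + \sqrt{-1006} = -974 + i \sqrt{1006} \approx -974.0 + 31.717 i$)
$\sqrt{J + a} = \sqrt{- \frac{2928}{7} - \left(974 - i \sqrt{1006}\right)} = \sqrt{- \frac{9746}{7} + i \sqrt{1006}}$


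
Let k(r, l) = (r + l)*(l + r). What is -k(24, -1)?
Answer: -529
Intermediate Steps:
k(r, l) = (l + r)² (k(r, l) = (l + r)*(l + r) = (l + r)²)
-k(24, -1) = -(-1 + 24)² = -1*23² = -1*529 = -529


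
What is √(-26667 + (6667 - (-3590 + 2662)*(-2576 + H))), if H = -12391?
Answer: 104*I*√1286 ≈ 3729.5*I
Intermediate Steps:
√(-26667 + (6667 - (-3590 + 2662)*(-2576 + H))) = √(-26667 + (6667 - (-3590 + 2662)*(-2576 - 12391))) = √(-26667 + (6667 - (-928)*(-14967))) = √(-26667 + (6667 - 1*13889376)) = √(-26667 + (6667 - 13889376)) = √(-26667 - 13882709) = √(-13909376) = 104*I*√1286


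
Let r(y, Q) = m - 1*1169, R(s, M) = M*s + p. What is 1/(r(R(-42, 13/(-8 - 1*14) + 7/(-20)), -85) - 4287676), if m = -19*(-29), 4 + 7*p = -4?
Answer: -1/4288294 ≈ -2.3319e-7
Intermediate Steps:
p = -8/7 (p = -4/7 + (⅐)*(-4) = -4/7 - 4/7 = -8/7 ≈ -1.1429)
m = 551
R(s, M) = -8/7 + M*s (R(s, M) = M*s - 8/7 = -8/7 + M*s)
r(y, Q) = -618 (r(y, Q) = 551 - 1*1169 = 551 - 1169 = -618)
1/(r(R(-42, 13/(-8 - 1*14) + 7/(-20)), -85) - 4287676) = 1/(-618 - 4287676) = 1/(-4288294) = -1/4288294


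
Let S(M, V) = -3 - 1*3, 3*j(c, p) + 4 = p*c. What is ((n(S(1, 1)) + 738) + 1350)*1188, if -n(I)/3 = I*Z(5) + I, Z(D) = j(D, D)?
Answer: 2651616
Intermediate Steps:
j(c, p) = -4/3 + c*p/3 (j(c, p) = -4/3 + (p*c)/3 = -4/3 + (c*p)/3 = -4/3 + c*p/3)
Z(D) = -4/3 + D²/3 (Z(D) = -4/3 + D*D/3 = -4/3 + D²/3)
S(M, V) = -6 (S(M, V) = -3 - 3 = -6)
n(I) = -24*I (n(I) = -3*(I*(-4/3 + (⅓)*5²) + I) = -3*(I*(-4/3 + (⅓)*25) + I) = -3*(I*(-4/3 + 25/3) + I) = -3*(I*7 + I) = -3*(7*I + I) = -24*I)
((n(S(1, 1)) + 738) + 1350)*1188 = ((-24*(-6) + 738) + 1350)*1188 = ((144 + 738) + 1350)*1188 = (882 + 1350)*1188 = 2232*1188 = 2651616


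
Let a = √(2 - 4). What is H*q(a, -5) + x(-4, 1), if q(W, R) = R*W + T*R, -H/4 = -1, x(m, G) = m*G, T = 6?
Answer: -124 - 20*I*√2 ≈ -124.0 - 28.284*I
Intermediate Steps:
x(m, G) = G*m
H = 4 (H = -4*(-1) = 4)
a = I*√2 (a = √(-2) = I*√2 ≈ 1.4142*I)
q(W, R) = 6*R + R*W (q(W, R) = R*W + 6*R = 6*R + R*W)
H*q(a, -5) + x(-4, 1) = 4*(-5*(6 + I*√2)) + 1*(-4) = 4*(-30 - 5*I*√2) - 4 = (-120 - 20*I*√2) - 4 = -124 - 20*I*√2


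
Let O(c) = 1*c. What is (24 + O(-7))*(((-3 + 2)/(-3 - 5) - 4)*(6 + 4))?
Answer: -2635/4 ≈ -658.75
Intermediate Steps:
O(c) = c
(24 + O(-7))*(((-3 + 2)/(-3 - 5) - 4)*(6 + 4)) = (24 - 7)*(((-3 + 2)/(-3 - 5) - 4)*(6 + 4)) = 17*((-1/(-8) - 4)*10) = 17*((-1*(-⅛) - 4)*10) = 17*((⅛ - 4)*10) = 17*(-31/8*10) = 17*(-155/4) = -2635/4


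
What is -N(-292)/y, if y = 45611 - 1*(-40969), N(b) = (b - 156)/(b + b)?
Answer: -14/1580085 ≈ -8.8603e-6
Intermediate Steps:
N(b) = (-156 + b)/(2*b) (N(b) = (-156 + b)/((2*b)) = (-156 + b)*(1/(2*b)) = (-156 + b)/(2*b))
y = 86580 (y = 45611 + 40969 = 86580)
-N(-292)/y = -(1/2)*(-156 - 292)/(-292)/86580 = -(1/2)*(-1/292)*(-448)/86580 = -56/(73*86580) = -1*14/1580085 = -14/1580085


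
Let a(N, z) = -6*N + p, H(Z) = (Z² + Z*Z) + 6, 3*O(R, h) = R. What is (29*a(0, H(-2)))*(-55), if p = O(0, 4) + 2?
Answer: -3190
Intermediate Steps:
O(R, h) = R/3
H(Z) = 6 + 2*Z² (H(Z) = (Z² + Z²) + 6 = 2*Z² + 6 = 6 + 2*Z²)
p = 2 (p = (⅓)*0 + 2 = 0 + 2 = 2)
a(N, z) = 2 - 6*N (a(N, z) = -6*N + 2 = 2 - 6*N)
(29*a(0, H(-2)))*(-55) = (29*(2 - 6*0))*(-55) = (29*(2 + 0))*(-55) = (29*2)*(-55) = 58*(-55) = -3190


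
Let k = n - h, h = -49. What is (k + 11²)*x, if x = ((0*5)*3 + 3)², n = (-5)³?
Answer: 405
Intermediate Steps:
n = -125
x = 9 (x = (0*3 + 3)² = (0 + 3)² = 3² = 9)
k = -76 (k = -125 - 1*(-49) = -125 + 49 = -76)
(k + 11²)*x = (-76 + 11²)*9 = (-76 + 121)*9 = 45*9 = 405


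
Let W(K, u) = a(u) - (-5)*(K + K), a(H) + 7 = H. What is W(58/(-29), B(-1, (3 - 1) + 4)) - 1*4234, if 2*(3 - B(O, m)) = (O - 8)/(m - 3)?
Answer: -8513/2 ≈ -4256.5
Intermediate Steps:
a(H) = -7 + H
B(O, m) = 3 - (-8 + O)/(2*(-3 + m)) (B(O, m) = 3 - (O - 8)/(2*(m - 3)) = 3 - (-8 + O)/(2*(-3 + m)))
W(K, u) = -7 + u + 10*K (W(K, u) = (-7 + u) - (-5)*(K + K) = (-7 + u) - (-5)*2*K = (-7 + u) - (-10)*K = (-7 + u) + 10*K = -7 + u + 10*K)
W(58/(-29), B(-1, (3 - 1) + 4)) - 1*4234 = (-7 + (-10 - 1*(-1) + 6*((3 - 1) + 4))/(2*(-3 + ((3 - 1) + 4))) + 10*(58/(-29))) - 1*4234 = (-7 + (-10 + 1 + 6*(2 + 4))/(2*(-3 + (2 + 4))) + 10*(58*(-1/29))) - 4234 = (-7 + (-10 + 1 + 6*6)/(2*(-3 + 6)) + 10*(-2)) - 4234 = (-7 + (½)*(-10 + 1 + 36)/3 - 20) - 4234 = (-7 + (½)*(⅓)*27 - 20) - 4234 = (-7 + 9/2 - 20) - 4234 = -45/2 - 4234 = -8513/2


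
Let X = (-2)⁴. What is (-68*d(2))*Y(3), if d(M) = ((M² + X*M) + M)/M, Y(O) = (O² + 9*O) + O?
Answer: -50388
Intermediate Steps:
Y(O) = O² + 10*O
X = 16
d(M) = (M² + 17*M)/M (d(M) = ((M² + 16*M) + M)/M = (M² + 17*M)/M)
(-68*d(2))*Y(3) = (-68*(17 + 2))*(3*(10 + 3)) = (-68*19)*(3*13) = -1292*39 = -50388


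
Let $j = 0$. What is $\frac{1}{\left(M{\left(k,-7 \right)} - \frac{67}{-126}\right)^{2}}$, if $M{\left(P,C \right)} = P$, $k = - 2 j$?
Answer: $\frac{15876}{4489} \approx 3.5366$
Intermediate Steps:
$k = 0$ ($k = \left(-2\right) 0 = 0$)
$\frac{1}{\left(M{\left(k,-7 \right)} - \frac{67}{-126}\right)^{2}} = \frac{1}{\left(0 - \frac{67}{-126}\right)^{2}} = \frac{1}{\left(0 - - \frac{67}{126}\right)^{2}} = \frac{1}{\left(0 + \frac{67}{126}\right)^{2}} = \frac{1}{\left(\frac{67}{126}\right)^{2}} = \frac{1}{\frac{4489}{15876}} = \frac{15876}{4489}$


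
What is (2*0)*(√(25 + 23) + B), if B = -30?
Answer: 0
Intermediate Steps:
(2*0)*(√(25 + 23) + B) = (2*0)*(√(25 + 23) - 30) = 0*(√48 - 30) = 0*(4*√3 - 30) = 0*(-30 + 4*√3) = 0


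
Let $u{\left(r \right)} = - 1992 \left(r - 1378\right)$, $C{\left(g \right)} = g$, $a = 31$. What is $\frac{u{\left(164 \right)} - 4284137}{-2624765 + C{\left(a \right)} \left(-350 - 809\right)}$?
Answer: $\frac{1865849}{2660694} \approx 0.70126$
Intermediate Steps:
$u{\left(r \right)} = 2744976 - 1992 r$ ($u{\left(r \right)} = - 1992 \left(-1378 + r\right) = 2744976 - 1992 r$)
$\frac{u{\left(164 \right)} - 4284137}{-2624765 + C{\left(a \right)} \left(-350 - 809\right)} = \frac{\left(2744976 - 326688\right) - 4284137}{-2624765 + 31 \left(-350 - 809\right)} = \frac{\left(2744976 - 326688\right) - 4284137}{-2624765 + 31 \left(-1159\right)} = \frac{2418288 - 4284137}{-2624765 - 35929} = - \frac{1865849}{-2660694} = \left(-1865849\right) \left(- \frac{1}{2660694}\right) = \frac{1865849}{2660694}$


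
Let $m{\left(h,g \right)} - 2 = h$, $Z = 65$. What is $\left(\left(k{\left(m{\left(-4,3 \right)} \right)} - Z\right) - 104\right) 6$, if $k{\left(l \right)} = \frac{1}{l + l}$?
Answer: $- \frac{2031}{2} \approx -1015.5$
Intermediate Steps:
$m{\left(h,g \right)} = 2 + h$
$k{\left(l \right)} = \frac{1}{2 l}$
$\left(\left(k{\left(m{\left(-4,3 \right)} \right)} - Z\right) - 104\right) 6 = \left(\left(\frac{1}{2 \left(2 - 4\right)} - 65\right) - 104\right) 6 = \left(\left(\frac{1}{2 \left(-2\right)} - 65\right) - 104\right) 6 = \left(\left(\frac{1}{2} \left(- \frac{1}{2}\right) - 65\right) - 104\right) 6 = \left(\left(- \frac{1}{4} - 65\right) - 104\right) 6 = \left(- \frac{261}{4} - 104\right) 6 = \left(- \frac{677}{4}\right) 6 = - \frac{2031}{2}$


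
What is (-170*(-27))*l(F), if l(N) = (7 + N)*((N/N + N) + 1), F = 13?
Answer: 1377000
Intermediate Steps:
l(N) = (2 + N)*(7 + N) (l(N) = (7 + N)*((1 + N) + 1) = (7 + N)*(2 + N) = (2 + N)*(7 + N))
(-170*(-27))*l(F) = (-170*(-27))*(14 + 13² + 9*13) = 4590*(14 + 169 + 117) = 4590*300 = 1377000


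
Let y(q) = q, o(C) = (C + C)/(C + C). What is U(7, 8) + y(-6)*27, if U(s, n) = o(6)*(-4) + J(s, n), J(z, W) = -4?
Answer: -170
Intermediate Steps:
o(C) = 1 (o(C) = (2*C)/((2*C)) = (2*C)*(1/(2*C)) = 1)
U(s, n) = -8 (U(s, n) = 1*(-4) - 4 = -4 - 4 = -8)
U(7, 8) + y(-6)*27 = -8 - 6*27 = -8 - 162 = -170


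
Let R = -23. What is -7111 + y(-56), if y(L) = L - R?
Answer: -7144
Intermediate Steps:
y(L) = 23 + L (y(L) = L - 1*(-23) = L + 23 = 23 + L)
-7111 + y(-56) = -7111 + (23 - 56) = -7111 - 33 = -7144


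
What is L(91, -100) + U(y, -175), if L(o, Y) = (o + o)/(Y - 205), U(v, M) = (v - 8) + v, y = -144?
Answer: -90462/305 ≈ -296.60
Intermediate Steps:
U(v, M) = -8 + 2*v (U(v, M) = (-8 + v) + v = -8 + 2*v)
L(o, Y) = 2*o/(-205 + Y) (L(o, Y) = (2*o)/(-205 + Y) = 2*o/(-205 + Y))
L(91, -100) + U(y, -175) = 2*91/(-205 - 100) + (-8 + 2*(-144)) = 2*91/(-305) + (-8 - 288) = 2*91*(-1/305) - 296 = -182/305 - 296 = -90462/305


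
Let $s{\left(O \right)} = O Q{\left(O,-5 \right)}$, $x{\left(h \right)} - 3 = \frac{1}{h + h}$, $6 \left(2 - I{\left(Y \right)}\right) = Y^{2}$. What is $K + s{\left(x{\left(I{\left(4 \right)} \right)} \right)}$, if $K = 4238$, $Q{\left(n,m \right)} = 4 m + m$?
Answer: $\frac{16727}{4} \approx 4181.8$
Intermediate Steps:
$I{\left(Y \right)} = 2 - \frac{Y^{2}}{6}$
$Q{\left(n,m \right)} = 5 m$
$x{\left(h \right)} = 3 + \frac{1}{2 h}$ ($x{\left(h \right)} = 3 + \frac{1}{h + h} = 3 + \frac{1}{2 h}$)
$s{\left(O \right)} = - 25 O$ ($s{\left(O \right)} = O 5 \left(-5\right) = O \left(-25\right) = - 25 O$)
$K + s{\left(x{\left(I{\left(4 \right)} \right)} \right)} = 4238 - 25 \left(3 + \frac{1}{2 \left(2 - \frac{4^{2}}{6}\right)}\right) = 4238 - 25 \left(3 + \frac{1}{2 \left(2 - \frac{8}{3}\right)}\right) = 4238 - 25 \left(3 + \frac{1}{2 \left(- \frac{2}{3}\right)}\right) = 4238 - 25 \left(3 + \frac{1}{2} \left(- \frac{3}{2}\right)\right) = 4238 - 25 \left(3 - \frac{3}{4}\right) = 4238 - \frac{225}{4} = \frac{16727}{4}$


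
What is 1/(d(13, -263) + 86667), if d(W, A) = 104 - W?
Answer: 1/86758 ≈ 1.1526e-5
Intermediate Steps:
1/(d(13, -263) + 86667) = 1/((104 - 1*13) + 86667) = 1/((104 - 13) + 86667) = 1/(91 + 86667) = 1/86758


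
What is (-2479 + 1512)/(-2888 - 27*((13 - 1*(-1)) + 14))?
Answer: 967/3644 ≈ 0.26537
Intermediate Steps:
(-2479 + 1512)/(-2888 - 27*((13 - 1*(-1)) + 14)) = -967/(-2888 - 27*((13 + 1) + 14)) = -967/(-2888 - 27*(14 + 14)) = -967/(-2888 - 27*28) = -967/(-2888 - 756) = -967/(-3644) = -967*(-1/3644) = 967/3644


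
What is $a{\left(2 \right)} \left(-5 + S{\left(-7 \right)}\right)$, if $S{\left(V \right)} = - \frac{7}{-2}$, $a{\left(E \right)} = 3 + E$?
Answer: $- \frac{15}{2} \approx -7.5$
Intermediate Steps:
$S{\left(V \right)} = \frac{7}{2}$ ($S{\left(V \right)} = \left(-7\right) \left(- \frac{1}{2}\right) = \frac{7}{2}$)
$a{\left(2 \right)} \left(-5 + S{\left(-7 \right)}\right) = \left(3 + 2\right) \left(-5 + \frac{7}{2}\right) = 5 \left(- \frac{3}{2}\right) = - \frac{15}{2}$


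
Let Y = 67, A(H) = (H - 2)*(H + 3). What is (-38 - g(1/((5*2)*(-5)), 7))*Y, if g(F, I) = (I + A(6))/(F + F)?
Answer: 69479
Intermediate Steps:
A(H) = (-2 + H)*(3 + H)
g(F, I) = (36 + I)/(2*F) (g(F, I) = (I + (-6 + 6 + 6²))/(F + F) = (I + (-6 + 6 + 36))/((2*F)) = (I + 36)*(1/(2*F)) = (36 + I)*(1/(2*F)) = (36 + I)/(2*F))
(-38 - g(1/((5*2)*(-5)), 7))*Y = (-38 - (36 + 7)/(2*(1/((5*2)*(-5)))))*67 = (-38 - 43/(2*(1/(10*(-5)))))*67 = (-38 - 43/(2*(1/(-50))))*67 = (-38 - 43/(2*(-1/50)))*67 = (-38 - (-50)*43/2)*67 = (-38 - 1*(-1075))*67 = (-38 + 1075)*67 = 1037*67 = 69479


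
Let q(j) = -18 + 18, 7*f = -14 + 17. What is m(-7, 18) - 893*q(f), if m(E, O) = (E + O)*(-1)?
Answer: -11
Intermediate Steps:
f = 3/7 (f = (-14 + 17)/7 = (⅐)*3 = 3/7 ≈ 0.42857)
q(j) = 0
m(E, O) = -E - O
m(-7, 18) - 893*q(f) = (-1*(-7) - 1*18) - 893*0 = (7 - 18) + 0 = -11 + 0 = -11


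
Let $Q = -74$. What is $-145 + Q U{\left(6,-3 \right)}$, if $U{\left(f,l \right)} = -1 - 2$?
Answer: $77$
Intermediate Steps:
$U{\left(f,l \right)} = -3$ ($U{\left(f,l \right)} = -1 - 2 = -3$)
$-145 + Q U{\left(6,-3 \right)} = -145 - -222 = -145 + 222 = 77$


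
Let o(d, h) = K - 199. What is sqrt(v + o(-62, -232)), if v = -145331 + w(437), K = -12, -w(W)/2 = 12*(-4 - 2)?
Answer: I*sqrt(145398) ≈ 381.31*I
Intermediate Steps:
w(W) = 144 (w(W) = -24*(-4 - 2) = -24*(-6) = -2*(-72) = 144)
o(d, h) = -211 (o(d, h) = -12 - 199 = -211)
v = -145187 (v = -145331 + 144 = -145187)
sqrt(v + o(-62, -232)) = sqrt(-145187 - 211) = sqrt(-145398) = I*sqrt(145398)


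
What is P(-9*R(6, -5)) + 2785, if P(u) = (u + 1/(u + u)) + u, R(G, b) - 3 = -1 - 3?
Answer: 50455/18 ≈ 2803.1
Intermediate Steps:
R(G, b) = -1 (R(G, b) = 3 + (-1 - 3) = 3 - 4 = -1)
P(u) = 1/(2*u) + 2*u (P(u) = (u + 1/(2*u)) + u = 1/(2*u) + 2*u)
P(-9*R(6, -5)) + 2785 = (1/(2*((-9*(-1)))) + 2*(-9*(-1))) + 2785 = ((1/2)/9 + 2*9) + 2785 = ((1/2)*(1/9) + 18) + 2785 = (1/18 + 18) + 2785 = 325/18 + 2785 = 50455/18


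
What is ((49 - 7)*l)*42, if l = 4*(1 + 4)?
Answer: 35280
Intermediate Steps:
l = 20 (l = 4*5 = 20)
((49 - 7)*l)*42 = ((49 - 7)*20)*42 = (42*20)*42 = 840*42 = 35280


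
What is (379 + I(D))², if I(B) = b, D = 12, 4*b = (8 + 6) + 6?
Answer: 147456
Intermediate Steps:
b = 5 (b = ((8 + 6) + 6)/4 = (14 + 6)/4 = (¼)*20 = 5)
I(B) = 5
(379 + I(D))² = (379 + 5)² = 384² = 147456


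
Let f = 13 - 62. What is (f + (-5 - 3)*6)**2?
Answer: 9409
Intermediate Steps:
f = -49
(f + (-5 - 3)*6)**2 = (-49 + (-5 - 3)*6)**2 = (-49 - 8*6)**2 = (-49 - 48)**2 = (-97)**2 = 9409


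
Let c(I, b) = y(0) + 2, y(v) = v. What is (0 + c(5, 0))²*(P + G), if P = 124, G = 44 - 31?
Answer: 548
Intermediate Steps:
c(I, b) = 2 (c(I, b) = 0 + 2 = 2)
G = 13
(0 + c(5, 0))²*(P + G) = (0 + 2)²*(124 + 13) = 2²*137 = 4*137 = 548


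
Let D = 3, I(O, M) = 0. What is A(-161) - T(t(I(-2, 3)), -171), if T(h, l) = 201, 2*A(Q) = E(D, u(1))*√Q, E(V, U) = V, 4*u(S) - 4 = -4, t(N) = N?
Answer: -201 + 3*I*√161/2 ≈ -201.0 + 19.033*I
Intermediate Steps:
u(S) = 0 (u(S) = 1 + (¼)*(-4) = 1 - 1 = 0)
A(Q) = 3*√Q/2 (A(Q) = (3*√Q)/2 = 3*√Q/2)
A(-161) - T(t(I(-2, 3)), -171) = 3*√(-161)/2 - 1*201 = 3*(I*√161)/2 - 201 = 3*I*√161/2 - 201 = -201 + 3*I*√161/2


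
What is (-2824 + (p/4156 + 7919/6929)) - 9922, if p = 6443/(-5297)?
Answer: -1944066220879727/152537306428 ≈ -12745.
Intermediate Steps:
p = -6443/5297 (p = 6443*(-1/5297) = -6443/5297 ≈ -1.2163)
(-2824 + (p/4156 + 7919/6929)) - 9922 = (-2824 + (-6443/5297/4156 + 7919/6929)) - 9922 = (-2824 + (-6443/5297*1/4156 + 7919*(1/6929))) - 9922 = (-2824 + (-6443/22014332 + 7919/6929)) - 9922 = (-2824 + 174286851561/152537306428) - 9922 = -430591066501111/152537306428 - 9922 = -1944066220879727/152537306428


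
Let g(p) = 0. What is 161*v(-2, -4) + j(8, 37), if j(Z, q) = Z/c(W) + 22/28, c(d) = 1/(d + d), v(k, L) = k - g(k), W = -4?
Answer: -5393/14 ≈ -385.21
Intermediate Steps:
v(k, L) = k (v(k, L) = k - 1*0 = k + 0 = k)
c(d) = 1/(2*d)
j(Z, q) = 11/14 - 8*Z (j(Z, q) = Z/(((½)/(-4))) + 22/28 = Z/(((½)*(-¼))) + 22*(1/28) = Z/(-⅛) + 11/14 = Z*(-8) + 11/14 = -8*Z + 11/14 = 11/14 - 8*Z)
161*v(-2, -4) + j(8, 37) = 161*(-2) + (11/14 - 8*8) = -322 + (11/14 - 64) = -322 - 885/14 = -5393/14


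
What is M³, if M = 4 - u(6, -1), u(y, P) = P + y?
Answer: -1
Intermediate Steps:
M = -1 (M = 4 - (-1 + 6) = 4 - 1*5 = 4 - 5 = -1)
M³ = (-1)³ = -1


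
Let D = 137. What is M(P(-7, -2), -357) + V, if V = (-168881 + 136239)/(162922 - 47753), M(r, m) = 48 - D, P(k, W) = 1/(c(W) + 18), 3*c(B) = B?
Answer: -10282683/115169 ≈ -89.283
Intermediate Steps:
c(B) = B/3
P(k, W) = 1/(18 + W/3) (P(k, W) = 1/(W/3 + 18) = 1/(18 + W/3))
M(r, m) = -89 (M(r, m) = 48 - 1*137 = 48 - 137 = -89)
V = -32642/115169 ≈ -0.28343
M(P(-7, -2), -357) + V = -89 - 32642/115169 = -10282683/115169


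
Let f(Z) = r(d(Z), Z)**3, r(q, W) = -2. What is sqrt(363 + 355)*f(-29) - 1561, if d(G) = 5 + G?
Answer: -1561 - 8*sqrt(718) ≈ -1775.4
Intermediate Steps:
f(Z) = -8 (f(Z) = (-2)**3 = -8)
sqrt(363 + 355)*f(-29) - 1561 = sqrt(363 + 355)*(-8) - 1561 = sqrt(718)*(-8) - 1561 = -8*sqrt(718) - 1561 = -1561 - 8*sqrt(718)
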